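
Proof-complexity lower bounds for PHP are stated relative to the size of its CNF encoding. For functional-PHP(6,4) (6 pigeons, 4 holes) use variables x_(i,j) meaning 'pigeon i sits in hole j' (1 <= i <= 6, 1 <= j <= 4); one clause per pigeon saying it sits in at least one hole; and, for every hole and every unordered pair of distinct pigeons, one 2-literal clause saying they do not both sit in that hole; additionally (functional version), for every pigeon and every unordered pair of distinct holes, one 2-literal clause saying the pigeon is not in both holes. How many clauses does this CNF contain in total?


functional-PHP(6,4): 6 pigeons, 4 holes, 6*4 = 24 variables.
- pigeon clauses: one per pigeon -> 6 clauses
- hole clauses: 4 holes * C(6,2) = 4 * 15 -> 60 clauses
- functional clauses: 6 pigeons * C(4,2) = 6 * 6 -> 36 clauses
Total clauses = 6 + 60 + 36 = 102

102


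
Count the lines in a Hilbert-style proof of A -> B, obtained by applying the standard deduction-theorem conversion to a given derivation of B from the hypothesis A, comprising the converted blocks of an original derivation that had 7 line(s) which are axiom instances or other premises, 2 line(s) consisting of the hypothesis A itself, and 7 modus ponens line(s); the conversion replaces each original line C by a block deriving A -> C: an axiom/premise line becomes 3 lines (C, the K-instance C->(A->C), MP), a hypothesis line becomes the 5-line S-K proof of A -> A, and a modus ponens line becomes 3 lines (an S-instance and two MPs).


Deduction-theorem conversion, block by block:
- 7 axiom/premise lines -> 3 lines each = 21
- 2 hypothesis lines -> 5 lines each (identity proof A->A) = 10
- 7 MP lines -> 3 lines each (S-instance, MP, MP) = 21
Total = 21 + 10 + 21 = 52 lines.

52


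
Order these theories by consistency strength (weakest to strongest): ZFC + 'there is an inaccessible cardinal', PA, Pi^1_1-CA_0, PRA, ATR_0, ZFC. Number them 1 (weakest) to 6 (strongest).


Ordering by consistency strength:
1. PRA
2. PA
3. ATR_0
4. Pi^1_1-CA_0
5. ZFC
6. ZFC + 'there is an inaccessible cardinal'


ZFC + 'there is an inaccessible cardinal'=6, PA=2, Pi^1_1-CA_0=4, PRA=1, ATR_0=3, ZFC=5


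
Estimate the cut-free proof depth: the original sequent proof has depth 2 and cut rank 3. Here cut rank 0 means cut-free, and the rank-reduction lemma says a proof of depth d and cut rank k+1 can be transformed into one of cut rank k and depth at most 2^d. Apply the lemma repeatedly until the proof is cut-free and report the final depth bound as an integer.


Each rank reduction sends depth d to at most 2^d; cut rank r needs r reductions.
2_0(2) = 2
2_1(2) = 2^2 = 4
2_2(2) = 2^4 = 16
2_3(2) = 2^16 = 65536
Cut-free depth bound = 65536

65536


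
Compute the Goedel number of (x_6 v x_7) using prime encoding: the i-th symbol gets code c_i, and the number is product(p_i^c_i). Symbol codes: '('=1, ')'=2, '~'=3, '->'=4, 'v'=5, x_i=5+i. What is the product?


Formula: (x_6 v x_7)
Symbol codes: [1, 11, 5, 12, 2]
Primes: [2, 3, 5, 7, 11]
p_1^1 = 2^1 = 2
p_2^11 = 3^11 = 177147
p_3^5 = 5^5 = 3125
p_4^12 = 7^12 = 13841287201
p_5^2 = 11^2 = 121
Product = 1854281518495382418750

1854281518495382418750


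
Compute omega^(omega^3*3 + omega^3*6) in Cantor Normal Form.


omega^(omega^3*3 + omega^3*6):
Both terms of the exponent have the same exponent 3, so they merge: omega^3*3 + omega^3*6 = omega^3*(3+6) = omega^3*9.
omega raised to a CNF ordinal is a single CNF term: Result = omega^(omega^3*9)

omega^(omega^3*9)


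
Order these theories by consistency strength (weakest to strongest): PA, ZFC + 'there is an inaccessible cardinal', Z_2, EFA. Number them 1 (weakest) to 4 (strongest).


Ordering by consistency strength:
1. EFA
2. PA
3. Z_2
4. ZFC + 'there is an inaccessible cardinal'


PA=2, ZFC + 'there is an inaccessible cardinal'=4, Z_2=3, EFA=1


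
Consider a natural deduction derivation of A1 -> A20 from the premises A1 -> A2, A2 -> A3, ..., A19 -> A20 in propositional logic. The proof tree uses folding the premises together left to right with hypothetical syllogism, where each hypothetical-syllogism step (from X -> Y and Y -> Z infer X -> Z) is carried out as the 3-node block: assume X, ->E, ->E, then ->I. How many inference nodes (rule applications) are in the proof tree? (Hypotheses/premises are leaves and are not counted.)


There are 19 premises in the chain. The first HS step combines premises 1 and 2; each further premise needs one more HS step.
So 19 premises require 19 - 1 = 18 hypothetical-syllogism steps.
Each HS step uses 3 inference nodes (->E, ->E, ->I).
18 * 3 = 54 total inference nodes.

54


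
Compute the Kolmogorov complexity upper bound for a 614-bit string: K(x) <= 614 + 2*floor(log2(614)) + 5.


floor(log2(614)) = 9
2 * 9 = 18
K(x) <= 614 + 18 + 5 = 637

637


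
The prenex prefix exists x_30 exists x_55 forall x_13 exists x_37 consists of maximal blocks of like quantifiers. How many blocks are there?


Alternations = 2.
Blocks = alternations + 1 = 3

3


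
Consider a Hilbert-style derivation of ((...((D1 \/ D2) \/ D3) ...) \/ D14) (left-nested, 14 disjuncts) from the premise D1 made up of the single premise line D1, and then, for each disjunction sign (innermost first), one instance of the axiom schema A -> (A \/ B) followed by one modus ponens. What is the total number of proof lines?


Building the left-nested 14-ary disjunction from D1:
- 1 premise line (D1)
- 14 disjuncts means 13 disjunction signs; each needs 1 axiom instance + 1 MP = 2 lines: 2 * 13 = 26
Total = 1 + 26 = 27 lines.

27


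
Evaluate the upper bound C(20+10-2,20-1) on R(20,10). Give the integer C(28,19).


R(20,10) <= C(20+10-2, 20-1) = C(28, 19)
C(28, 19) = 28! / (19! * 9!)
= 6906900

6906900


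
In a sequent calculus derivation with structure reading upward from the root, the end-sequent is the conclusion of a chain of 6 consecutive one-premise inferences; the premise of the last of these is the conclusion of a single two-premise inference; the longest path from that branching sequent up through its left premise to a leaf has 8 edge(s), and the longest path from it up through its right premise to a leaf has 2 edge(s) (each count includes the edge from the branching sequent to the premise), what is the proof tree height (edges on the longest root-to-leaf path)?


Longest path through the left premise: 8 edges (measured from the branching sequent)
Longest path through the right premise: 2 edges
Height of the subtree rooted at the branching sequent: max(8, 2) = 8
The branching sequent sits 6 edges above the root (the chain of one-premise inferences), so height = 8 + 6 = 14

14


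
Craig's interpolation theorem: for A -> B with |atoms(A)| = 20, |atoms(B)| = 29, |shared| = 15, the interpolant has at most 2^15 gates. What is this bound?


Shared atoms = 15
Craig interpolant size bound = 2^15
= 32768

32768


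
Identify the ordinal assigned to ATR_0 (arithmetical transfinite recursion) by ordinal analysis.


The proof-theoretic ordinal of ATR_0 (arithmetical transfinite recursion) is a standard result in ordinal analysis.
This ordinal is the supremum of order types of primitive recursive well-orderings
that the theory can prove to be well-ordered.
For ATR_0 (arithmetical transfinite recursion), the proof-theoretic ordinal is Gamma_0.

Gamma_0


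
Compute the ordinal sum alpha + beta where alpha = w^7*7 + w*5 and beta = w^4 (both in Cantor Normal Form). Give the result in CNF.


Ordinal addition (w^7*7 + w*5) + w^4:
alpha's leading term has exponent 7 > beta's exponent 4, so it survives.
alpha's tail term has exponent 1 < beta's exponent 4, so it is absorbed by beta.
In ordinal addition, any term followed by a strictly larger-exponent term is absorbed.
Result = w^7*7 + w^4

w^7*7 + w^4


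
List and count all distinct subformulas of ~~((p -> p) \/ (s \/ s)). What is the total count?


Formula: ~~((p -> p) \/ (s \/ s))
Subformulas found:
  1. s
  2. p
  3. (s \/ s)
  4. (p -> p)
  5. ((p -> p) \/ (s \/ s))
  6. ~((p -> p) \/ (s \/ s))
  7. ~~((p -> p) \/ (s \/ s))
Total distinct subformulas = 7

7


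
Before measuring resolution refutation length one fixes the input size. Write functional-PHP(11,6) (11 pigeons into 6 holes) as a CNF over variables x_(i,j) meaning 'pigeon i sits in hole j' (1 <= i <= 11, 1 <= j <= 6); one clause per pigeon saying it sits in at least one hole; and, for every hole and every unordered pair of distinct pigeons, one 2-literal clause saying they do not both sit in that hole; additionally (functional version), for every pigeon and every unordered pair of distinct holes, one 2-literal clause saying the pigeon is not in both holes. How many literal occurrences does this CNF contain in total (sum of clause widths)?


functional-PHP(11,6): 11 pigeons, 6 holes, 11*6 = 66 variables.
- pigeon clauses: one per pigeon -> 11 clauses of width 6 -> 66 literals
- hole clauses: 6 holes * C(11,2) = 6 * 55 -> 330 clauses of width 2 -> 660 literals
- functional clauses: 11 pigeons * C(6,2) = 11 * 15 -> 165 clauses of width 2 -> 330 literals
Total literal occurrences = 66 + 660 + 330 = 1056

1056


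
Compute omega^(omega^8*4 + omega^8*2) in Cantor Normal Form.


omega^(omega^8*4 + omega^8*2):
Both terms of the exponent have the same exponent 8, so they merge: omega^8*4 + omega^8*2 = omega^8*(4+2) = omega^8*6.
omega raised to a CNF ordinal is a single CNF term: Result = omega^(omega^8*6)

omega^(omega^8*6)


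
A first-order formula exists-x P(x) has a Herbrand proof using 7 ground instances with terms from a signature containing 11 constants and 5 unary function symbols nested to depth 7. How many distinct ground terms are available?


Herbrand terms by depth:
Depth 0: 11 constants
Depth 1: 55 new terms (running total: 66)
Depth 2: 275 new terms (running total: 341)
Depth 3: 1375 new terms (running total: 1716)
Depth 4: 6875 new terms (running total: 8591)
Depth 5: 34375 new terms (running total: 42966)
Depth 6: 171875 new terms (running total: 214841)
Depth 7: 859375 new terms (running total: 1074216)
Total distinct ground terms = 1074216

1074216


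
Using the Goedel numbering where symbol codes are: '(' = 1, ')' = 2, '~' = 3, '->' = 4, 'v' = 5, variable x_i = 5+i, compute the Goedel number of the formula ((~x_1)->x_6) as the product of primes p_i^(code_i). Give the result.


Formula: ((~x_1)->x_6)
Symbol codes: [1, 1, 3, 6, 2, 4, 11, 2]
Primes: [2, 3, 5, 7, 11, 13, 17, 19]
p_1^1 = 2^1 = 2
p_2^1 = 3^1 = 3
p_3^3 = 5^3 = 125
p_4^6 = 7^6 = 117649
p_5^2 = 11^2 = 121
p_6^4 = 13^4 = 28561
p_7^11 = 17^11 = 34271896307633
p_8^2 = 19^2 = 361
Product = 3772711710247030553215836372750

3772711710247030553215836372750


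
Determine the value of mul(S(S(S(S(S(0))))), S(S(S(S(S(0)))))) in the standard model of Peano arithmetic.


mul(S^5(0), S^5(0)):
S^5(0) = 5
S^5(0) = 5
5 * 5 = 25

25


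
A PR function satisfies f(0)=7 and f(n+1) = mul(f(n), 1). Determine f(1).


f(0) = 7
f(1) = mul(f(0), 1) = mul(7, 1) = 7


7


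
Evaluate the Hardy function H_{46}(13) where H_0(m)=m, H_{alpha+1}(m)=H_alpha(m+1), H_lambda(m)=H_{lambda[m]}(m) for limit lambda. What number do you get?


H_46(13):
For finite ordinals k, H_k(n) = n + k (each successor step adds 1).
H_46(13) = 13 + 46 = 59

59


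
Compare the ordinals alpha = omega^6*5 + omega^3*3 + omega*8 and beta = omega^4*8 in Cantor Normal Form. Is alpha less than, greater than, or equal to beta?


Compare term by term from highest exponent:
alpha = omega^6*5 + omega^3*3 + omega*8
beta = omega^4*8
Term 1: alpha has omega^6*5, beta has omega^4*8
Term 2: alpha has omega^3*3, beta has omega^0*0
Term 3: alpha has omega^1*8, beta has omega^0*0
Result: alpha > beta

alpha > beta


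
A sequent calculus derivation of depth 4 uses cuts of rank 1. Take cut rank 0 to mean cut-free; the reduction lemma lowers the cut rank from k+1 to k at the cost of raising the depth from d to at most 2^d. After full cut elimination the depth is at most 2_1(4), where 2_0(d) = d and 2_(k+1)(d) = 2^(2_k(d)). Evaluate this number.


Each rank reduction sends depth d to at most 2^d; cut rank r needs r reductions.
2_0(4) = 4
2_1(4) = 2^4 = 16
Cut-free depth bound = 16

16


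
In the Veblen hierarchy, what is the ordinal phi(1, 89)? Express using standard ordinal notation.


phi(1, 89):
phi(1, beta) = epsilon_beta (the beta-th epsilon number).
phi(1, 89) = epsilon_89

epsilon_89


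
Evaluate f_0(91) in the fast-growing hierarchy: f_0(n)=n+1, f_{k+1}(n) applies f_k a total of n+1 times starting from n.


f_0(91) = 91 + 1 = 92

92


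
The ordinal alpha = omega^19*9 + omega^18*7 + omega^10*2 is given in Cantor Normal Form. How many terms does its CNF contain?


CNF: omega^19*9 + omega^18*7 + omega^10*2
Count the summands separated by '+':
  term 1: omega^19*9
  term 2: omega^18*7
  term 3: omega^10*2
Total terms = 3

3


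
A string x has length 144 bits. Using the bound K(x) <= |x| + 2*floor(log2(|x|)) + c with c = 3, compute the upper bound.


floor(log2(144)) = 7
2 * 7 = 14
K(x) <= 144 + 14 + 3 = 161

161


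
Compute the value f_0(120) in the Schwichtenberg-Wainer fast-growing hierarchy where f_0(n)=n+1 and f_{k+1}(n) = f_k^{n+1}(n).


f_0(120) = 120 + 1 = 121

121


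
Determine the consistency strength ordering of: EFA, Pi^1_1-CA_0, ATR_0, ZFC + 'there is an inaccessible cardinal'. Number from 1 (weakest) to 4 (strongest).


Ordering by consistency strength:
1. EFA
2. ATR_0
3. Pi^1_1-CA_0
4. ZFC + 'there is an inaccessible cardinal'


EFA=1, Pi^1_1-CA_0=3, ATR_0=2, ZFC + 'there is an inaccessible cardinal'=4


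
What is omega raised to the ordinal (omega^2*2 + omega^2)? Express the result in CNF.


omega^(omega^2*2 + omega^2):
Both terms of the exponent have the same exponent 2, so they merge: omega^2*2 + omega^2 = omega^2*(2+1) = omega^2*3.
omega raised to a CNF ordinal is a single CNF term: Result = omega^(omega^2*3)

omega^(omega^2*3)


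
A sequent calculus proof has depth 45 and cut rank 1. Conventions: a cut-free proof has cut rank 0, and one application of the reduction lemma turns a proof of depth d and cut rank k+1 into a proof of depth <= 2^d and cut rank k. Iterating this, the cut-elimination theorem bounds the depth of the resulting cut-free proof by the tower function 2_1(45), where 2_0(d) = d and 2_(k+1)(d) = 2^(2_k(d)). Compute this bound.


Each rank reduction sends depth d to at most 2^d; cut rank r needs r reductions.
2_0(45) = 45
2_1(45) = 2^45 = 35184372088832
Cut-free depth bound = 35184372088832

35184372088832


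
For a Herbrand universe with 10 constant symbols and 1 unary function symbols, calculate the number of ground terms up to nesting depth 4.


Herbrand terms by depth:
Depth 0: 10 constants
Depth 1: 10 new terms (running total: 20)
Depth 2: 10 new terms (running total: 30)
Depth 3: 10 new terms (running total: 40)
Depth 4: 10 new terms (running total: 50)
Total distinct ground terms = 50

50


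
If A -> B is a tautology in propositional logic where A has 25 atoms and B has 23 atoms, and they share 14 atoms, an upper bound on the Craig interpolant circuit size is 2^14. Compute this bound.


Shared atoms = 14
Craig interpolant size bound = 2^14
= 16384

16384


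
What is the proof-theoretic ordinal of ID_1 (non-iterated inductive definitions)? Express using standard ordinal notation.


The proof-theoretic ordinal of ID_1 (non-iterated inductive definitions) is a standard result in ordinal analysis.
This ordinal is the supremum of order types of primitive recursive well-orderings
that the theory can prove to be well-ordered.
For ID_1 (non-iterated inductive definitions), the proof-theoretic ordinal is psi_0(epsilon_{Omega+1}).

psi_0(epsilon_{Omega+1})


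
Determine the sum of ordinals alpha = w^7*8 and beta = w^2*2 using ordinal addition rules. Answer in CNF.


Ordinal addition w^7*8 + w^2*2:
Leading exponent of alpha (7) > leading exponent of beta (2).
Since alpha's term has higher exponent than beta's leading term,
the sum is simply alpha followed by beta.
Result = w^7*8 + w^2*2

w^7*8 + w^2*2


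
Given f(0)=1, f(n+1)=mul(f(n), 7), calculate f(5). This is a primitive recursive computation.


f(0) = 1
f(1) = mul(f(0), 7) = mul(1, 7) = 7
f(2) = mul(f(1), 7) = mul(7, 7) = 49
f(3) = mul(f(2), 7) = mul(49, 7) = 343
f(4) = mul(f(3), 7) = mul(343, 7) = 2401
f(5) = mul(f(4), 7) = mul(2401, 7) = 16807


16807


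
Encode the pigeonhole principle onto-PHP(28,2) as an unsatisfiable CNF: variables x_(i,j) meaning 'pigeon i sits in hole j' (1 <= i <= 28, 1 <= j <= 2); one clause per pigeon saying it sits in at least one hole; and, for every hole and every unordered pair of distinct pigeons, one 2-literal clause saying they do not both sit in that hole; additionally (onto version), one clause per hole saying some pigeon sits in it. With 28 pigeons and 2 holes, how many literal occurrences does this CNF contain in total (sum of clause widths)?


onto-PHP(28,2): 28 pigeons, 2 holes, 28*2 = 56 variables.
- pigeon clauses: one per pigeon -> 28 clauses of width 2 -> 56 literals
- hole clauses: 2 holes * C(28,2) = 2 * 378 -> 756 clauses of width 2 -> 1512 literals
- onto clauses: one per hole -> 2 clauses of width 28 -> 56 literals
Total literal occurrences = 56 + 1512 + 56 = 1624

1624


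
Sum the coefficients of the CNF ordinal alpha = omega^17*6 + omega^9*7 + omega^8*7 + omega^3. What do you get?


CNF: omega^17*6 + omega^9*7 + omega^8*7 + omega^3
Coefficients: 6 + 7 + 7 + 1 = 21

21


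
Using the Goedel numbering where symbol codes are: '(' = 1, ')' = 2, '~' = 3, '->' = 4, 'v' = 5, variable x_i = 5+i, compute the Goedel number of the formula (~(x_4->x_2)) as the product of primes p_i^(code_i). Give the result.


Formula: (~(x_4->x_2))
Symbol codes: [1, 3, 1, 9, 4, 7, 2, 2]
Primes: [2, 3, 5, 7, 11, 13, 17, 19]
p_1^1 = 2^1 = 2
p_2^3 = 3^3 = 27
p_3^1 = 5^1 = 5
p_4^9 = 7^9 = 40353607
p_5^4 = 11^4 = 14641
p_6^7 = 13^7 = 62748517
p_7^2 = 17^2 = 289
p_8^2 = 19^2 = 361
Product = 1044300234991699465694484570

1044300234991699465694484570


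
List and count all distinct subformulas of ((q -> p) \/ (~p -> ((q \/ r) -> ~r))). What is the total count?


Formula: ((q -> p) \/ (~p -> ((q \/ r) -> ~r)))
Subformulas found:
  1. q
  2. r
  3. p
  4. ~p
  5. ~r
  6. (q \/ r)
  7. (q -> p)
  8. ((q \/ r) -> ~r)
  9. (~p -> ((q \/ r) -> ~r))
  10. ((q -> p) \/ (~p -> ((q \/ r) -> ~r)))
Total distinct subformulas = 10

10


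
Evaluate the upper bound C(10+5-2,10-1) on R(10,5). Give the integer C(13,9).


R(10,5) <= C(10+5-2, 10-1) = C(13, 9)
C(13, 9) = 13! / (9! * 4!)
= 715

715


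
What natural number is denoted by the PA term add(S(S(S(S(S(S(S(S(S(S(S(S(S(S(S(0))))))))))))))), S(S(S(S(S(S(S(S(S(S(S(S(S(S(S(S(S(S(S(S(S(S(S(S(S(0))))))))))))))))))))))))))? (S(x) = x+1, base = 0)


add(S^15(0), S^25(0)):
S^15(0) = 15
S^25(0) = 25
15 + 25 = 40

40


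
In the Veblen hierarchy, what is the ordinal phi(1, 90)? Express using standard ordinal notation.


phi(1, 90):
phi(1, beta) = epsilon_beta (the beta-th epsilon number).
phi(1, 90) = epsilon_90

epsilon_90


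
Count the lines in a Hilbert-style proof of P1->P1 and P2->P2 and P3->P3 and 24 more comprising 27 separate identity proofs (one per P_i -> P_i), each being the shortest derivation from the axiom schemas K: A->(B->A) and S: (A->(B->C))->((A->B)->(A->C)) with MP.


The shortest proof of A->A from K and S in the Hilbert calculus has exactly 5 lines:
(1) K instance A->((A->A)->A), (2) S instance, (3) MP on 1,2, (4) K instance A->(A->A), (5) MP on 3,4.
For 27 independent identities: 27 * 5 = 135 lines total.

135


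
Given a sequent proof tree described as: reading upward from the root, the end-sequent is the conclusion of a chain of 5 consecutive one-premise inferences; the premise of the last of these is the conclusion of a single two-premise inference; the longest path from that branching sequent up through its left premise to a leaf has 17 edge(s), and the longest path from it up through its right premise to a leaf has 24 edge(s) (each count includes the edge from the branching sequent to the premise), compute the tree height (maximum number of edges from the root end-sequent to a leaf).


Longest path through the left premise: 17 edges (measured from the branching sequent)
Longest path through the right premise: 24 edges
Height of the subtree rooted at the branching sequent: max(17, 24) = 24
The branching sequent sits 5 edges above the root (the chain of one-premise inferences), so height = 24 + 5 = 29

29


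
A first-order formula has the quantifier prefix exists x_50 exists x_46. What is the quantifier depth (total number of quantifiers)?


Quantifier prefix has 2 quantifier symbols.
Quantifier depth = 2

2


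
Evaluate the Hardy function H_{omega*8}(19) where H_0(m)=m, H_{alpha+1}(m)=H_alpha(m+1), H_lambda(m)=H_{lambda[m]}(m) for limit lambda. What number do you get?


H_{omega*8}(19):
For the Hardy hierarchy, H_{omega*k}(n) = 2^k * n.
2^8 = 256.
256 * 19 = 4864

4864


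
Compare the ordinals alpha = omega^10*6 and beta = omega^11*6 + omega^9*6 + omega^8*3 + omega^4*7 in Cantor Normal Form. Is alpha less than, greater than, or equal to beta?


Compare term by term from highest exponent:
alpha = omega^10*6
beta = omega^11*6 + omega^9*6 + omega^8*3 + omega^4*7
Term 1: alpha has omega^10*6, beta has omega^11*6
Term 2: alpha has omega^0*0, beta has omega^9*6
Term 3: alpha has omega^0*0, beta has omega^8*3
Term 4: alpha has omega^0*0, beta has omega^4*7
Result: alpha < beta

alpha < beta


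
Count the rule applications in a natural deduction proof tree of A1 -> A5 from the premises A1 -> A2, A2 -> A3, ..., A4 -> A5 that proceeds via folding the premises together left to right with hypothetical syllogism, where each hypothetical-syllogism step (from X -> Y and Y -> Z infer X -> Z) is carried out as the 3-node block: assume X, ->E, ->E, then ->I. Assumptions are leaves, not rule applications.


There are 4 premises in the chain. The first HS step combines premises 1 and 2; each further premise needs one more HS step.
So 4 premises require 4 - 1 = 3 hypothetical-syllogism steps.
Each HS step uses 3 inference nodes (->E, ->E, ->I).
3 * 3 = 9 total inference nodes.

9


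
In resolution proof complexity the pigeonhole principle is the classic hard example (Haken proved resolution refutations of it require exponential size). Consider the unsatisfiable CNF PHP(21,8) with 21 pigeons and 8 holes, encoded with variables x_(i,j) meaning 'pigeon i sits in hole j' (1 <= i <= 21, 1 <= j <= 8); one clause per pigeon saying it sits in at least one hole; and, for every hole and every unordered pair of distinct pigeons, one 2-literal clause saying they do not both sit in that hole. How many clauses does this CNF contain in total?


PHP(21,8): 21 pigeons, 8 holes, 21*8 = 168 variables.
- pigeon clauses: one per pigeon -> 21 clauses
- hole clauses: 8 holes * C(21,2) = 8 * 210 -> 1680 clauses
Total clauses = 21 + 1680 = 1701

1701


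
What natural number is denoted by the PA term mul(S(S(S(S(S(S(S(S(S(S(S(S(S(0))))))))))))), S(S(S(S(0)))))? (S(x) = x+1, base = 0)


mul(S^13(0), S^4(0)):
S^13(0) = 13
S^4(0) = 4
13 * 4 = 52

52


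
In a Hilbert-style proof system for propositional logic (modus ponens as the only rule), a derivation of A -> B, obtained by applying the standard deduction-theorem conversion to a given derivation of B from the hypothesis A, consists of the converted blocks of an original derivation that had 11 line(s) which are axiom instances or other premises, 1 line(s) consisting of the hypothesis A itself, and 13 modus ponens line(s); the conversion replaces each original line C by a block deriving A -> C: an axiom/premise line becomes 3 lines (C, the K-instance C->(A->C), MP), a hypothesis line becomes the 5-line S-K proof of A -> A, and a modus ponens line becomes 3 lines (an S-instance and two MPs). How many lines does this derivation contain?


Deduction-theorem conversion, block by block:
- 11 axiom/premise lines -> 3 lines each = 33
- 1 hypothesis lines -> 5 lines each (identity proof A->A) = 5
- 13 MP lines -> 3 lines each (S-instance, MP, MP) = 39
Total = 33 + 5 + 39 = 77 lines.

77


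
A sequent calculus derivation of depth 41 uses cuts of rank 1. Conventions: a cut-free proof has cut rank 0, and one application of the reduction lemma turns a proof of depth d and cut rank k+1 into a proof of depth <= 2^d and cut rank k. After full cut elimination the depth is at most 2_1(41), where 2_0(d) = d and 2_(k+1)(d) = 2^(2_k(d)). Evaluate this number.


Each rank reduction sends depth d to at most 2^d; cut rank r needs r reductions.
2_0(41) = 41
2_1(41) = 2^41 = 2199023255552
Cut-free depth bound = 2199023255552

2199023255552


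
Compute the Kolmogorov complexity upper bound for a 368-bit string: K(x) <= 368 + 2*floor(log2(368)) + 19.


floor(log2(368)) = 8
2 * 8 = 16
K(x) <= 368 + 16 + 19 = 403

403


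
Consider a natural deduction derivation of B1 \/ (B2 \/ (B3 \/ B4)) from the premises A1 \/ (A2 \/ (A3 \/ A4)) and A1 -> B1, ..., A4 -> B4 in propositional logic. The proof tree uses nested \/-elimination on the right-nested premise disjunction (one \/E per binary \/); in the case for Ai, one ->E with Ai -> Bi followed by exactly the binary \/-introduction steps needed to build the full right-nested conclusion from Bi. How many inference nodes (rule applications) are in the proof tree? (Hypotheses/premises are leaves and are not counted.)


Constructive dilemma with 4 branches, all disjunctions right-nested:
- \/E: the premise has 3 binary \/, each eliminated once: 3 nodes.
- ->E: one per case (Ai with Ai -> Bi gives Bi): 4 nodes.
- \/I: in case i < n, Bi needs 1 step to form Bi \/ (B(i+1) \/ ...) and then i-1 steps to prepend B(i-1), ..., B1, i.e. i steps; in case i = n, B4 needs 3 prepend steps.
  \/I total = (1 + 2 + ... + 3) + 3 = 6 + 3 = 9 nodes.
Total = 3 + 4 + 9 = 16

16


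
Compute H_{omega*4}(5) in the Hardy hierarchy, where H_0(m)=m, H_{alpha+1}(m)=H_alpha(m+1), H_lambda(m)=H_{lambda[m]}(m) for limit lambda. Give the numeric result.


H_{omega*4}(5):
For the Hardy hierarchy, H_{omega*k}(n) = 2^k * n.
2^4 = 16.
16 * 5 = 80

80


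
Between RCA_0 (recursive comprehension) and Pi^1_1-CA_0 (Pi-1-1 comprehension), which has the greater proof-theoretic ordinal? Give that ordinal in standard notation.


Proof-theoretic ordinal of RCA_0 (recursive comprehension): omega^omega
Proof-theoretic ordinal of Pi^1_1-CA_0 (Pi-1-1 comprehension): psi_0(Omega_omega)
Comparing: omega^omega < psi_0(Omega_omega).
The larger ordinal is psi_0(Omega_omega) (from Pi^1_1-CA_0 (Pi-1-1 comprehension)).

psi_0(Omega_omega)


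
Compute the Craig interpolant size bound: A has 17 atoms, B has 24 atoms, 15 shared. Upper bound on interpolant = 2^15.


Shared atoms = 15
Craig interpolant size bound = 2^15
= 32768

32768


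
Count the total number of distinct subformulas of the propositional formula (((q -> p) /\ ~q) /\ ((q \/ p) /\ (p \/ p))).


Formula: (((q -> p) /\ ~q) /\ ((q \/ p) /\ (p \/ p)))
Subformulas found:
  1. q
  2. p
  3. ~q
  4. (p \/ p)
  5. (q \/ p)
  6. (q -> p)
  7. ((q -> p) /\ ~q)
  8. ((q \/ p) /\ (p \/ p))
  9. (((q -> p) /\ ~q) /\ ((q \/ p) /\ (p \/ p)))
Total distinct subformulas = 9

9


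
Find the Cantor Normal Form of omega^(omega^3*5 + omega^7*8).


omega^(omega^3*5 + omega^7*8):
In ordinal addition a term is absorbed by a following term of strictly larger exponent: 3 < 7, so omega^3*5 + omega^7*8 = omega^7*8.
omega raised to a CNF ordinal is a single CNF term: Result = omega^(omega^7*8)

omega^(omega^7*8)


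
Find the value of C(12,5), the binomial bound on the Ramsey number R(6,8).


R(6,8) <= C(6+8-2, 6-1) = C(12, 5)
C(12, 5) = 12! / (5! * 7!)
= 792

792


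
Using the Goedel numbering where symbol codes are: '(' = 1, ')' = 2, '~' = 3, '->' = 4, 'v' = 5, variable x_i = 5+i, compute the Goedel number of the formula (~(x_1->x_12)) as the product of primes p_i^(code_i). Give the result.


Formula: (~(x_1->x_12))
Symbol codes: [1, 3, 1, 6, 4, 17, 2, 2]
Primes: [2, 3, 5, 7, 11, 13, 17, 19]
p_1^1 = 2^1 = 2
p_2^3 = 3^3 = 27
p_3^1 = 5^1 = 5
p_4^6 = 7^6 = 117649
p_5^4 = 11^4 = 14641
p_6^17 = 13^17 = 8650415919381337933
p_7^2 = 17^2 = 289
p_8^2 = 19^2 = 361
Product = 419724942954845438408457015211665510

419724942954845438408457015211665510


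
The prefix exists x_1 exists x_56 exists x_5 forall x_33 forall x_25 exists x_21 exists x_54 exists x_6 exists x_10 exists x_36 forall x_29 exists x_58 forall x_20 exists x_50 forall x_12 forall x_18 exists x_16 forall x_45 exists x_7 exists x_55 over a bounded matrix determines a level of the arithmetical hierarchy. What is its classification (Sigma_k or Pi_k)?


Leading quantifier is exists, so the class is Sigma.
Number of quantifier blocks = alternations + 1 = 10 + 1 = 11.
Classification: Sigma_11

Sigma_11


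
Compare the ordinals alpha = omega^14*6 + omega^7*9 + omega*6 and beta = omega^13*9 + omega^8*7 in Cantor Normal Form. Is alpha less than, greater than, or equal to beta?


Compare term by term from highest exponent:
alpha = omega^14*6 + omega^7*9 + omega*6
beta = omega^13*9 + omega^8*7
Term 1: alpha has omega^14*6, beta has omega^13*9
Term 2: alpha has omega^7*9, beta has omega^8*7
Term 3: alpha has omega^1*6, beta has omega^0*0
Result: alpha > beta

alpha > beta


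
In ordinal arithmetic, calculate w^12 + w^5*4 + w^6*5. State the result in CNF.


Ordinal addition (w^12 + w^5*4) + w^6*5:
alpha's leading term has exponent 12 > beta's exponent 6, so it survives.
alpha's tail term has exponent 5 < beta's exponent 6, so it is absorbed by beta.
In ordinal addition, any term followed by a strictly larger-exponent term is absorbed.
Result = w^12 + w^6*5

w^12 + w^6*5


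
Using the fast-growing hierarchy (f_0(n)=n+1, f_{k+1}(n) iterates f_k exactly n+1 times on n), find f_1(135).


f_1(135) = f_0^136(135)
f_0 adds 1 each time, applied 136 times.
f_1(135) = 135 + 136 = 271

271


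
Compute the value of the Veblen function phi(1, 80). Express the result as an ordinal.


phi(1, 80):
phi(1, beta) = epsilon_beta (the beta-th epsilon number).
phi(1, 80) = epsilon_80

epsilon_80


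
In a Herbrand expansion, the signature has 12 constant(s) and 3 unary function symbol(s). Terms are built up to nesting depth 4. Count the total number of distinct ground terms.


Herbrand terms by depth:
Depth 0: 12 constants
Depth 1: 36 new terms (running total: 48)
Depth 2: 108 new terms (running total: 156)
Depth 3: 324 new terms (running total: 480)
Depth 4: 972 new terms (running total: 1452)
Total distinct ground terms = 1452

1452


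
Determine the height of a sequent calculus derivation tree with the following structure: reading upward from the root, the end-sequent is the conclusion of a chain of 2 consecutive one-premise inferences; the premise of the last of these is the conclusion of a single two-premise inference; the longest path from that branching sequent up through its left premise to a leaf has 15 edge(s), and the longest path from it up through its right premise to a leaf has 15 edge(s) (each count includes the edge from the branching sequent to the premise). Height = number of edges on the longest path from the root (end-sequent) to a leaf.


Longest path through the left premise: 15 edges (measured from the branching sequent)
Longest path through the right premise: 15 edges
Height of the subtree rooted at the branching sequent: max(15, 15) = 15
The branching sequent sits 2 edges above the root (the chain of one-premise inferences), so height = 15 + 2 = 17

17


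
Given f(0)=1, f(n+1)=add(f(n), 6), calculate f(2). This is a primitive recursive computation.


f(0) = 1
f(1) = add(f(0), 6) = add(1, 6) = 7
f(2) = add(f(1), 6) = add(7, 6) = 13


13


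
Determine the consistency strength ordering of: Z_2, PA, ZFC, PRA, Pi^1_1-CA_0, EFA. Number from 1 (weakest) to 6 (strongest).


Ordering by consistency strength:
1. EFA
2. PRA
3. PA
4. Pi^1_1-CA_0
5. Z_2
6. ZFC


Z_2=5, PA=3, ZFC=6, PRA=2, Pi^1_1-CA_0=4, EFA=1


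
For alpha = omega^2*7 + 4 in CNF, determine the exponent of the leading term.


CNF: omega^2*7 + 4
The leading term is omega^2*7, which has exponent 2.

2


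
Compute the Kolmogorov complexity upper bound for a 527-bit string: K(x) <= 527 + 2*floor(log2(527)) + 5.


floor(log2(527)) = 9
2 * 9 = 18
K(x) <= 527 + 18 + 5 = 550

550


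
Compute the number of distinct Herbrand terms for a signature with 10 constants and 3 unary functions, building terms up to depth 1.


Herbrand terms by depth:
Depth 0: 10 constants
Depth 1: 30 new terms (running total: 40)
Total distinct ground terms = 40

40


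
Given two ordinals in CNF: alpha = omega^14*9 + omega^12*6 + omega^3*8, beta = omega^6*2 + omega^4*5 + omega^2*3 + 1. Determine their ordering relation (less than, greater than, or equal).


Compare term by term from highest exponent:
alpha = omega^14*9 + omega^12*6 + omega^3*8
beta = omega^6*2 + omega^4*5 + omega^2*3 + 1
Term 1: alpha has omega^14*9, beta has omega^6*2
Term 2: alpha has omega^12*6, beta has omega^4*5
Term 3: alpha has omega^3*8, beta has omega^2*3
Term 4: alpha has omega^0*0, beta has omega^0*1
Result: alpha > beta

alpha > beta


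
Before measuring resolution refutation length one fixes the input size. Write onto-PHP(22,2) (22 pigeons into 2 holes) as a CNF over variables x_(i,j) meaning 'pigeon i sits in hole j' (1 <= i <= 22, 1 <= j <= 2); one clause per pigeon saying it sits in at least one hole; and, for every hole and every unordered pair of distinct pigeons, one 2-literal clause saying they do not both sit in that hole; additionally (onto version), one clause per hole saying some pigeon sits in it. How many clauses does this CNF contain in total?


onto-PHP(22,2): 22 pigeons, 2 holes, 22*2 = 44 variables.
- pigeon clauses: one per pigeon -> 22 clauses
- hole clauses: 2 holes * C(22,2) = 2 * 231 -> 462 clauses
- onto clauses: one per hole -> 2 clauses
Total clauses = 22 + 462 + 2 = 486

486


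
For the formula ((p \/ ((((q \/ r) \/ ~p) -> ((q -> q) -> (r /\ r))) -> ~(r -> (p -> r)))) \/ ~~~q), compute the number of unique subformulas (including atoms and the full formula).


Formula: ((p \/ ((((q \/ r) \/ ~p) -> ((q -> q) -> (r /\ r))) -> ~(r -> (p -> r)))) \/ ~~~q)
Subformulas found:
  1. r
  2. q
  3. p
  4. ~p
  5. ~q
  6. ~~q
  7. ~~~q
  8. (q \/ r)
  9. (r /\ r)
  10. (q -> q)
  11. (p -> r)
  12. (r -> (p -> r))
  13. ((q \/ r) \/ ~p)
  14. ~(r -> (p -> r))
  15. ((q -> q) -> (r /\ r))
  16. (((q \/ r) \/ ~p) -> ((q -> q) -> (r /\ r)))
  17. ((((q \/ r) \/ ~p) -> ((q -> q) -> (r /\ r))) -> ~(r -> (p -> r)))
  18. (p \/ ((((q \/ r) \/ ~p) -> ((q -> q) -> (r /\ r))) -> ~(r -> (p -> r))))
  19. ((p \/ ((((q \/ r) \/ ~p) -> ((q -> q) -> (r /\ r))) -> ~(r -> (p -> r)))) \/ ~~~q)
Total distinct subformulas = 19

19


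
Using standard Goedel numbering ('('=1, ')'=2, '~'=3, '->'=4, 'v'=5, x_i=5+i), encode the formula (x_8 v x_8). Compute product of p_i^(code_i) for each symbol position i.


Formula: (x_8 v x_8)
Symbol codes: [1, 13, 5, 13, 2]
Primes: [2, 3, 5, 7, 11]
p_1^1 = 2^1 = 2
p_2^13 = 3^13 = 1594323
p_3^5 = 5^5 = 3125
p_4^13 = 7^13 = 96889010407
p_5^2 = 11^2 = 121
Product = 116819735665209092381250

116819735665209092381250


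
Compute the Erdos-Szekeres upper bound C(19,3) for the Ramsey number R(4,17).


R(4,17) <= C(4+17-2, 4-1) = C(19, 3)
C(19, 3) = 19! / (3! * 16!)
= 969

969


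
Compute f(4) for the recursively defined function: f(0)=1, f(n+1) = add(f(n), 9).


f(0) = 1
f(1) = add(f(0), 9) = add(1, 9) = 10
f(2) = add(f(1), 9) = add(10, 9) = 19
f(3) = add(f(2), 9) = add(19, 9) = 28
f(4) = add(f(3), 9) = add(28, 9) = 37


37


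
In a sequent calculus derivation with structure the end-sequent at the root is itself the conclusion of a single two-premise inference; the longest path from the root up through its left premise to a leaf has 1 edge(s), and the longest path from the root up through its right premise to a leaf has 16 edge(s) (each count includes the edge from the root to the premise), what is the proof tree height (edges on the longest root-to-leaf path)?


Longest path through the left premise: 1 edges (measured from the branching sequent)
Longest path through the right premise: 16 edges
Height of the subtree rooted at the branching sequent: max(1, 16) = 16
The branching sequent is the root itself.
Total height = 16

16


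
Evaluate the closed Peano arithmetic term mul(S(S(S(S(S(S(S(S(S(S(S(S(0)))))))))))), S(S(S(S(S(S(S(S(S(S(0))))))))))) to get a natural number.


mul(S^12(0), S^10(0)):
S^12(0) = 12
S^10(0) = 10
12 * 10 = 120

120


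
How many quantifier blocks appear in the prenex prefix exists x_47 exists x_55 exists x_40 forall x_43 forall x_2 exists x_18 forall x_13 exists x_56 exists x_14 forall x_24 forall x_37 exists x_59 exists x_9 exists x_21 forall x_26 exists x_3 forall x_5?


Alternations = 9.
Blocks = alternations + 1 = 10

10


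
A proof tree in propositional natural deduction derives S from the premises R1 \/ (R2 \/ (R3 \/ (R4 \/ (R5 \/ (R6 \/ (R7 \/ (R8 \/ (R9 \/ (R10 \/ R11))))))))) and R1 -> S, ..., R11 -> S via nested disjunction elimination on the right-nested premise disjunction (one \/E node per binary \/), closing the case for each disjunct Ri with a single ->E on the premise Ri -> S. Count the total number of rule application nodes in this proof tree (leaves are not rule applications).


The premise R1 \/ (R2 \/ (R3 \/ (R4 \/ (R5 \/ (R6 \/ (R7 \/ (R8 \/ (R9 \/ (R10 \/ R11))))))))) contains 11 disjuncts, hence 10 binary \/ connectives.
- Each binary \/ is eliminated once: 10 \/E nodes.
- Each of the 11 cases Ri derives S by one ->E with Ri -> S: 11 ->E nodes.
Total = 10 + 11 = 21

21


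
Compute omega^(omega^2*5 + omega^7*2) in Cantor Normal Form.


omega^(omega^2*5 + omega^7*2):
In ordinal addition a term is absorbed by a following term of strictly larger exponent: 2 < 7, so omega^2*5 + omega^7*2 = omega^7*2.
omega raised to a CNF ordinal is a single CNF term: Result = omega^(omega^7*2)

omega^(omega^7*2)


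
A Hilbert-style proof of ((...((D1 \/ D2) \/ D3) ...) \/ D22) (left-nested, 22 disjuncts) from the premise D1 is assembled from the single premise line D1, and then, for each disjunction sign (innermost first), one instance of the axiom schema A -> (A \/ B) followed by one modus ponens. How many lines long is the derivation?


Building the left-nested 22-ary disjunction from D1:
- 1 premise line (D1)
- 22 disjuncts means 21 disjunction signs; each needs 1 axiom instance + 1 MP = 2 lines: 2 * 21 = 42
Total = 1 + 42 = 43 lines.

43


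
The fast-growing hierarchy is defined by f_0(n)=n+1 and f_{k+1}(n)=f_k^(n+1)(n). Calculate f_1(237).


f_1(237) = f_0^238(237)
f_0 adds 1 each time, applied 238 times.
f_1(237) = 237 + 238 = 475

475


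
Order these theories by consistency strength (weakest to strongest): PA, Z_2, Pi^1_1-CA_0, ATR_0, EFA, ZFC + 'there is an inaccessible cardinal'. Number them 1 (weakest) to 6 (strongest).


Ordering by consistency strength:
1. EFA
2. PA
3. ATR_0
4. Pi^1_1-CA_0
5. Z_2
6. ZFC + 'there is an inaccessible cardinal'


PA=2, Z_2=5, Pi^1_1-CA_0=4, ATR_0=3, EFA=1, ZFC + 'there is an inaccessible cardinal'=6


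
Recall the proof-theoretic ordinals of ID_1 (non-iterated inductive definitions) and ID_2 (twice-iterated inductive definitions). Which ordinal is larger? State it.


Proof-theoretic ordinal of ID_1 (non-iterated inductive definitions): psi_0(epsilon_{Omega+1})
Proof-theoretic ordinal of ID_2 (twice-iterated inductive definitions): psi_0(epsilon_{Omega_2+1})
Comparing: psi_0(epsilon_{Omega+1}) < psi_0(epsilon_{Omega_2+1}).
The larger ordinal is psi_0(epsilon_{Omega_2+1}) (from ID_2 (twice-iterated inductive definitions)).

psi_0(epsilon_{Omega_2+1})


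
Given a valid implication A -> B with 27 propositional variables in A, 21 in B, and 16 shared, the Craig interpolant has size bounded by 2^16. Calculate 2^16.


Shared atoms = 16
Craig interpolant size bound = 2^16
= 65536

65536
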